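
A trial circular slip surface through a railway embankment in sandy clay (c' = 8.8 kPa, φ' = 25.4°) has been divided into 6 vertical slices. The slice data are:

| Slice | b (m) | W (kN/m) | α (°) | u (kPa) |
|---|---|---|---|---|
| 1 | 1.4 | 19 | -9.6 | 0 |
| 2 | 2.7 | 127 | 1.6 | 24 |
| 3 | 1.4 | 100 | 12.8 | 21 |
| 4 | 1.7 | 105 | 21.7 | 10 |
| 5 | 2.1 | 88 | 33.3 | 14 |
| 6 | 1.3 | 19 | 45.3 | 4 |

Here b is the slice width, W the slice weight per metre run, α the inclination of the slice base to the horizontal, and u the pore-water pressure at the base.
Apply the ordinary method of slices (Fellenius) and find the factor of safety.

FS = 1.89

Ordinary method of slices: FS = Σ[c'·Δl_i + (W_i cosα_i − u_i·Δl_i)·tanφ'] / Σ W_i sinα_i, with Δl_i = b_i / cosα_i.
Slice 1: Δl = 1.4/cos(-9.6°) = 1.420 m; N'_1 = 19·cos(-9.6°) − 0·1.420 = 18.7; c'Δl = 12.49; W sinα = -3.2
Slice 2: Δl = 2.7/cos1.6° = 2.701 m; N'_2 = 127·cos1.6° − 24·2.701 = 62.1; c'Δl = 23.77; W sinα = 3.5
Slice 3: Δl = 1.4/cos12.8° = 1.436 m; N'_3 = 100·cos12.8° − 21·1.436 = 67.4; c'Δl = 12.63; W sinα = 22.2
Slice 4: Δl = 1.7/cos21.7° = 1.830 m; N'_4 = 105·cos21.7° − 10·1.830 = 79.3; c'Δl = 16.10; W sinα = 38.8
Slice 5: Δl = 2.1/cos33.3° = 2.513 m; N'_5 = 88·cos33.3° − 14·2.513 = 38.4; c'Δl = 22.11; W sinα = 48.3
Slice 6: Δl = 1.3/cos45.3° = 1.848 m; N'_6 = 19·cos45.3° − 4·1.848 = 6.0; c'Δl = 16.26; W sinα = 13.5
Σc'Δl = 103.4 kN/m; ΣN' = 271.8 kN/m; ΣW sinα = 123.2 kN/m
Resisting = 103.4 + 271.8·tan25.4° = 103.4 + 129.1 = 232.5 kN/m
FS = 232.5 / 123.2 = 1.887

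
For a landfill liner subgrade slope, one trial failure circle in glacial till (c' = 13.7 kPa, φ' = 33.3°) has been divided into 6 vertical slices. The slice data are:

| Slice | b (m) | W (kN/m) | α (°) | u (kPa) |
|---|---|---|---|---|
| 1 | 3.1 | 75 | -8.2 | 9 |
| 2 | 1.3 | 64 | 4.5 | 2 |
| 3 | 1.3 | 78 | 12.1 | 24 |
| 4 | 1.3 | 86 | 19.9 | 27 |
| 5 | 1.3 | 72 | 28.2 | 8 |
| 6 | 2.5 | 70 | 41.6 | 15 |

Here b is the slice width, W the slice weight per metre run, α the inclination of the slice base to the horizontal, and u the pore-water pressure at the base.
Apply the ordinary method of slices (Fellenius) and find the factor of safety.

Ordinary method of slices: FS = Σ[c'·Δl_i + (W_i cosα_i − u_i·Δl_i)·tanφ'] / Σ W_i sinα_i, with Δl_i = b_i / cosα_i.
Slice 1: Δl = 3.1/cos(-8.2°) = 3.132 m; N'_1 = 75·cos(-8.2°) − 9·3.132 = 46.0; c'Δl = 42.91; W sinα = -10.7
Slice 2: Δl = 1.3/cos4.5° = 1.304 m; N'_2 = 64·cos4.5° − 2·1.304 = 61.2; c'Δl = 17.87; W sinα = 5.0
Slice 3: Δl = 1.3/cos12.1° = 1.330 m; N'_3 = 78·cos12.1° − 24·1.330 = 44.4; c'Δl = 18.21; W sinα = 16.4
Slice 4: Δl = 1.3/cos19.9° = 1.383 m; N'_4 = 86·cos19.9° − 27·1.383 = 43.5; c'Δl = 18.94; W sinα = 29.3
Slice 5: Δl = 1.3/cos28.2° = 1.475 m; N'_5 = 72·cos28.2° − 8·1.475 = 51.7; c'Δl = 20.21; W sinα = 34.0
Slice 6: Δl = 2.5/cos41.6° = 3.343 m; N'_6 = 70·cos41.6° − 15·3.343 = 2.2; c'Δl = 45.80; W sinα = 46.5
Σc'Δl = 163.9 kN/m; ΣN' = 249.0 kN/m; ΣW sinα = 120.4 kN/m
Resisting = 163.9 + 249.0·tan33.3° = 163.9 + 163.6 = 327.5 kN/m
FS = 327.5 / 120.4 = 2.719

FS = 2.72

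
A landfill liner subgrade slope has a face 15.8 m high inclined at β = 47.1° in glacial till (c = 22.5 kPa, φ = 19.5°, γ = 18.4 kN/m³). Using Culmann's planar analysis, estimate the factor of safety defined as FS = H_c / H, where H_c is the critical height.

FS = 1.88

H_c = (4c/γ) · sinβ cosφ / [1 − cos(β − φ)]
    = (4·22.5/18.4) · sin47.1°·cos19.5° / [1 − cos27.6°]
    = 4.891 · 0.6905 / 0.1138 = 29.68 m
FS = H_c / H = 29.68 / 15.8 = 1.879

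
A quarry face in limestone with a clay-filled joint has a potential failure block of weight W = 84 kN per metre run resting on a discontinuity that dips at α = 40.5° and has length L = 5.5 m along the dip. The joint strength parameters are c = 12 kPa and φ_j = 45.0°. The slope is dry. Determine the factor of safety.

FS = 2.38

Resolving the block weight along and normal to the plane and applying the Mohr–Coulomb strength on the joint:
N' = W cosα = 84·cos40.5° = 63.9 kN/m
Driving force T = W sinα = 84·sin40.5° = 54.6 kN/m
Resisting force R = c·L + N'·tanφ_j = 12·5.5 + 63.9·tan45.0° = 66.0 + 63.9 = 129.9 kN/m
FS = R / T = 129.9 / 54.6 = 2.381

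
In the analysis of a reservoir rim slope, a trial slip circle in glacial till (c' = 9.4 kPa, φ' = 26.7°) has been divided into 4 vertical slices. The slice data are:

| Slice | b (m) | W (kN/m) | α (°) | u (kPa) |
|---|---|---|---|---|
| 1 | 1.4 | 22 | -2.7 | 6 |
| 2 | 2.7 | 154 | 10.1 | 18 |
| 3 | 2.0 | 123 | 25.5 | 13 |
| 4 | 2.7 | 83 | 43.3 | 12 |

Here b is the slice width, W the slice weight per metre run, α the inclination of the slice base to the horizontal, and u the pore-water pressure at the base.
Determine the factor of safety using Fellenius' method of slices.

Ordinary method of slices: FS = Σ[c'·Δl_i + (W_i cosα_i − u_i·Δl_i)·tanφ'] / Σ W_i sinα_i, with Δl_i = b_i / cosα_i.
Slice 1: Δl = 1.4/cos(-2.7°) = 1.402 m; N'_1 = 22·cos(-2.7°) − 6·1.402 = 13.6; c'Δl = 13.17; W sinα = -1.0
Slice 2: Δl = 2.7/cos10.1° = 2.743 m; N'_2 = 154·cos10.1° − 18·2.743 = 102.2; c'Δl = 25.78; W sinα = 27.0
Slice 3: Δl = 2.0/cos25.5° = 2.216 m; N'_3 = 123·cos25.5° − 13·2.216 = 82.2; c'Δl = 20.83; W sinα = 53.0
Slice 4: Δl = 2.7/cos43.3° = 3.710 m; N'_4 = 83·cos43.3° − 12·3.710 = 15.9; c'Δl = 34.87; W sinα = 56.9
Σc'Δl = 94.7 kN/m; ΣN' = 213.9 kN/m; ΣW sinα = 135.8 kN/m
Resisting = 94.7 + 213.9·tan26.7° = 94.7 + 107.6 = 202.2 kN/m
FS = 202.2 / 135.8 = 1.489

FS = 1.49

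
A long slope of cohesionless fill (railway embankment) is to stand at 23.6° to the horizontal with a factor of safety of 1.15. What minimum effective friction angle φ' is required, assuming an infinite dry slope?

φ' = 26.7°

FS = tanφ'/tanβ ⇒ tanφ' = FS · tanβ = 1.15 · tan23.6° = 0.5024
φ' = arctan(0.5024) = 26.68°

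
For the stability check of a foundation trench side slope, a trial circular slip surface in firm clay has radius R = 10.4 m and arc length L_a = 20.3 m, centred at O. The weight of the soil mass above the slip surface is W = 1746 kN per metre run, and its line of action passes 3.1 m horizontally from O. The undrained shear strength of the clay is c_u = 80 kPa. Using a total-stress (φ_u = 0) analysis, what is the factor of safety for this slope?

Taking moments about the centre O, the resisting moment is provided by the undrained shear strength acting along the arc:
M_R = c_u·L_a·R = 80·20.30·10.4 = 16889.6 kN·m/m
M_D = W·d = 1746·3.1 = 5412.6 kN·m/m
FS = M_R / M_D = 16889.6 / 5412.6 = 3.120

FS = 3.12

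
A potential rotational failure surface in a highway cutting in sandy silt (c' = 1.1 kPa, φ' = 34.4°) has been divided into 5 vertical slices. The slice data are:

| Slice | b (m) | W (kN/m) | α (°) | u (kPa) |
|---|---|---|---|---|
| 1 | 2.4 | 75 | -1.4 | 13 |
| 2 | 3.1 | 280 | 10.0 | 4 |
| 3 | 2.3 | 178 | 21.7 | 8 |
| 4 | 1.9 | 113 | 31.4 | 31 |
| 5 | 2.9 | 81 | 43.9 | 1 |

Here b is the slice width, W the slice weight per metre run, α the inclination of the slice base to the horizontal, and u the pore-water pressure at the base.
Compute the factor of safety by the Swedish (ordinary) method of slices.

FS = 1.68

Ordinary method of slices: FS = Σ[c'·Δl_i + (W_i cosα_i − u_i·Δl_i)·tanφ'] / Σ W_i sinα_i, with Δl_i = b_i / cosα_i.
Slice 1: Δl = 2.4/cos(-1.4°) = 2.401 m; N'_1 = 75·cos(-1.4°) − 13·2.401 = 43.8; c'Δl = 2.64; W sinα = -1.8
Slice 2: Δl = 3.1/cos10.0° = 3.148 m; N'_2 = 280·cos10.0° − 4·3.148 = 263.2; c'Δl = 3.46; W sinα = 48.6
Slice 3: Δl = 2.3/cos21.7° = 2.475 m; N'_3 = 178·cos21.7° − 8·2.475 = 145.6; c'Δl = 2.72; W sinα = 65.8
Slice 4: Δl = 1.9/cos31.4° = 2.226 m; N'_4 = 113·cos31.4° − 31·2.226 = 27.4; c'Δl = 2.45; W sinα = 58.9
Slice 5: Δl = 2.9/cos43.9° = 4.025 m; N'_5 = 81·cos43.9° − 1·4.025 = 54.3; c'Δl = 4.43; W sinα = 56.2
Σc'Δl = 15.7 kN/m; ΣN' = 534.3 kN/m; ΣW sinα = 227.6 kN/m
Resisting = 15.7 + 534.3·tan34.4° = 15.7 + 365.8 = 381.5 kN/m
FS = 381.5 / 227.6 = 1.676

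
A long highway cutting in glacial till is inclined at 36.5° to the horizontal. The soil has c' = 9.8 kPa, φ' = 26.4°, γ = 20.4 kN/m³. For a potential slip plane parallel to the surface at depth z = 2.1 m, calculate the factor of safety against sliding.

FS = 1.15

For an infinite slope with a slip plane parallel to the surface (no pore pressure): FS = [c' + γz cos²β tanφ'] / [γz sinβ cosβ].
γz = 20.4·2.1 = 42.84 kN/m²
Numerator = 9.8 + 42.84·cos²36.5°·tan26.4° = 9.8 + 42.84·0.6462·0.4964 = 23.542 kPa
Denominator = 42.84·sin36.5°·cos36.5° = 42.84·0.5948·0.8039 = 20.484 kPa
FS = 23.542 / 20.484 = 1.149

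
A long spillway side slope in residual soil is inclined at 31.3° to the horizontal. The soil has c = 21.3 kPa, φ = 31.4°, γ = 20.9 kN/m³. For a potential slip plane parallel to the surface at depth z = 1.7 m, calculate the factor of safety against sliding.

FS = 2.35

For an infinite slope with a slip plane parallel to the surface (no pore pressure): FS = [c + γz cos²β tanφ] / [γz sinβ cosβ].
γz = 20.9·1.7 = 35.53 kN/m²
Numerator = 21.3 + 35.53·cos²31.3°·tan31.4° = 21.3 + 35.53·0.7301·0.6104 = 37.134 kPa
Denominator = 35.53·sin31.3°·cos31.3° = 35.53·0.5195·0.8545 = 15.772 kPa
FS = 37.134 / 15.772 = 2.354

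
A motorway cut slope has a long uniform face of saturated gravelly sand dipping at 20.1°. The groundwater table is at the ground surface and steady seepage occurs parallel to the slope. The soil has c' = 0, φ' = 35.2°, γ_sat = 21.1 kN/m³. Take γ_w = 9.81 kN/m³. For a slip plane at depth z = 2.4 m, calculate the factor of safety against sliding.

FS = 1.03

With seepage parallel to the slope and the water table at the surface, the effective normal stress on the slip plane uses the buoyant unit weight γ' = γ_sat − γ_w while the driving shear stress uses γ_sat:
FS = [c' + γ' z cos²β tanφ'] / [γ_sat z sinβ cosβ]
(For c' = 0 this reduces to FS = (γ'/γ_sat)·tanφ'/tanβ.)
γ' = 21.1 − 9.81 = 11.29 kN/m³
Numerator = 0.0 + 11.29·2.4·cos²20.1°·tan35.2° = 0.0 + 11.29·2.4·0.8819·0.7054 = 16.857 kPa
Denominator = 21.1·2.4·sin20.1°·cos20.1° = 21.1·2.4·0.3437·0.9391 = 16.343 kPa
FS = 16.857 / 16.343 = 1.031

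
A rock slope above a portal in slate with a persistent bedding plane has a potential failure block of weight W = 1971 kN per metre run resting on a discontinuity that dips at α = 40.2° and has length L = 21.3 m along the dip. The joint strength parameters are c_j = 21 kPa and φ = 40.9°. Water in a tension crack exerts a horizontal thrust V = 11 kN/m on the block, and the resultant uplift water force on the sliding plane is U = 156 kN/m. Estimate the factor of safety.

FS = 1.26

Resolving the block weight along and normal to the plane and applying the Mohr–Coulomb strength on the joint:
N' = W cosα − U − V sinα = 1971·cos40.2° − 156 − 11·sin40.2° = 1342.3 kN/m
Driving force T = W sinα + V cosα = 1971·sin40.2° + 11·cos40.2° = 1280.6 kN/m
Resisting force R = c_j·L + N'·tanφ = 21·21.3 + 1342.3·tan40.9° = 447.3 + 1162.8 = 1610.1 kN/m
FS = R / T = 1610.1 / 1280.6 = 1.257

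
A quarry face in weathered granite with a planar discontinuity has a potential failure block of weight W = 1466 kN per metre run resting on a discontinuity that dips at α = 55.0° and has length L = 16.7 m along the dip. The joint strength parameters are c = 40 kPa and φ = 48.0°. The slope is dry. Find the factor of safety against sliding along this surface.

Resolving the block weight along and normal to the plane and applying the Mohr–Coulomb strength on the joint:
N' = W cosα = 1466·cos55.0° = 840.9 kN/m
Driving force T = W sinα = 1466·sin55.0° = 1200.9 kN/m
Resisting force R = c·L + N'·tanφ = 40·16.7 + 840.9·tan48.0° = 668.0 + 933.9 = 1601.9 kN/m
FS = R / T = 1601.9 / 1200.9 = 1.334

FS = 1.33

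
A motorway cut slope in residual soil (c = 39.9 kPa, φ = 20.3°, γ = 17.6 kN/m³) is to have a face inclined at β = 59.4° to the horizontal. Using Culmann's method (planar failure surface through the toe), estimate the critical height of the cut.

Culmann's analysis gives the critical failure plane at α_cr = (β + φ)/2 = (59.4 + 20.3)/2 = 39.9°, and the critical height
H_c = (4c/γ) · sinβ cosφ / [1 − cos(β − φ)]
    = (4·39.9/17.6) · sin59.4°·cos20.3° / [1 − cos(39.1°)]
    = 9.068 · 0.8607·0.9379 / [1 − 0.7760]
    = 9.068 · 0.8073 / 0.2240
    = 32.69 m

H_c = 32.69 m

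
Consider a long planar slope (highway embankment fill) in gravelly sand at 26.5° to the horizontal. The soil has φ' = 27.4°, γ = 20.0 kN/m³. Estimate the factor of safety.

For a dry cohesionless infinite slope the factor of safety is FS = tanφ' / tanβ.
FS = tan27.4° / tan26.5° = 0.5184 / 0.4986 = 1.040

FS = 1.04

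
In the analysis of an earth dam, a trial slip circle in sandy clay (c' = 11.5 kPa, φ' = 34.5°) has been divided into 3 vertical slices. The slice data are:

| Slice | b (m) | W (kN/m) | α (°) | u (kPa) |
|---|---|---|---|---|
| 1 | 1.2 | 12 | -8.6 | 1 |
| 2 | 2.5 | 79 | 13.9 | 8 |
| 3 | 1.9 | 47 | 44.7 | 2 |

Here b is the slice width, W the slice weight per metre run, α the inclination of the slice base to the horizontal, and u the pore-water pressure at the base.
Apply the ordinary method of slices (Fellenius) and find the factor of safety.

Ordinary method of slices: FS = Σ[c'·Δl_i + (W_i cosα_i − u_i·Δl_i)·tanφ'] / Σ W_i sinα_i, with Δl_i = b_i / cosα_i.
Slice 1: Δl = 1.2/cos(-8.6°) = 1.214 m; N'_1 = 12·cos(-8.6°) − 1·1.214 = 10.7; c'Δl = 13.96; W sinα = -1.8
Slice 2: Δl = 2.5/cos13.9° = 2.575 m; N'_2 = 79·cos13.9° − 8·2.575 = 56.1; c'Δl = 29.62; W sinα = 19.0
Slice 3: Δl = 1.9/cos44.7° = 2.673 m; N'_3 = 47·cos44.7° − 2·2.673 = 28.1; c'Δl = 30.74; W sinα = 33.1
Σc'Δl = 74.3 kN/m; ΣN' = 94.8 kN/m; ΣW sinα = 50.2 kN/m
Resisting = 74.3 + 94.8·tan34.5° = 74.3 + 65.2 = 139.5 kN/m
FS = 139.5 / 50.2 = 2.776

FS = 2.78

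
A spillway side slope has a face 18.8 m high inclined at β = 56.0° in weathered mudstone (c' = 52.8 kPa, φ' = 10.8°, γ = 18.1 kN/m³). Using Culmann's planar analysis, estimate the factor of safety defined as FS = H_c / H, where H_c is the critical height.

H_c = (4c'/γ) · sinβ cosφ' / [1 − cos(β − φ')]
    = (4·52.8/18.1) · sin56.0°·cos10.8° / [1 − cos45.2°]
    = 11.669 · 0.8144 / 0.2954 = 32.17 m
FS = H_c / H = 32.17 / 18.8 = 1.711

FS = 1.71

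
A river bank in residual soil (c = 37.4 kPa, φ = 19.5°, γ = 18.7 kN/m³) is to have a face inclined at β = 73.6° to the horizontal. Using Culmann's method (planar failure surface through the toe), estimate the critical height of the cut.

H_c = 17.49 m

Culmann's analysis gives the critical failure plane at α_cr = (β + φ)/2 = (73.6 + 19.5)/2 = 46.5°, and the critical height
H_c = (4c/γ) · sinβ cosφ / [1 − cos(β − φ)]
    = (4·37.4/18.7) · sin73.6°·cos19.5° / [1 − cos(54.1°)]
    = 8.000 · 0.9593·0.9426 / [1 − 0.5864]
    = 8.000 · 0.9043 / 0.4136
    = 17.49 m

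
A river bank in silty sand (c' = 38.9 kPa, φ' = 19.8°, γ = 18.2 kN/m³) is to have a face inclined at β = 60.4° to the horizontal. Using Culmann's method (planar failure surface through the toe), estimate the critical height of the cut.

Culmann's analysis gives the critical failure plane at α_cr = (β + φ')/2 = (60.4 + 19.8)/2 = 40.1°, and the critical height
H_c = (4c'/γ) · sinβ cosφ' / [1 − cos(β − φ')]
    = (4·38.9/18.2) · sin60.4°·cos19.8° / [1 − cos(40.6°)]
    = 8.549 · 0.8695·0.9409 / [1 − 0.7593]
    = 8.549 · 0.8181 / 0.2407
    = 29.05 m

H_c = 29.05 m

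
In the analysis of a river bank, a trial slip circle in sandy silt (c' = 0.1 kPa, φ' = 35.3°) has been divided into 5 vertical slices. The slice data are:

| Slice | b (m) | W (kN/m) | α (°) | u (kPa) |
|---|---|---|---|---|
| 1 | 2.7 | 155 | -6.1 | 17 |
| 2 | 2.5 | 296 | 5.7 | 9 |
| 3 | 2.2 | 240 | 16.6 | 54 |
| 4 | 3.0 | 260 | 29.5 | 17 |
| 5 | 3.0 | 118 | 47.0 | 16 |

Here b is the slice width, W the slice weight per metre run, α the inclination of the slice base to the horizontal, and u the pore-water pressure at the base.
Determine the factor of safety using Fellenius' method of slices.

FS = 1.59

Ordinary method of slices: FS = Σ[c'·Δl_i + (W_i cosα_i − u_i·Δl_i)·tanφ'] / Σ W_i sinα_i, with Δl_i = b_i / cosα_i.
Slice 1: Δl = 2.7/cos(-6.1°) = 2.715 m; N'_1 = 155·cos(-6.1°) − 17·2.715 = 108.0; c'Δl = 0.27; W sinα = -16.5
Slice 2: Δl = 2.5/cos5.7° = 2.512 m; N'_2 = 296·cos5.7° − 9·2.512 = 271.9; c'Δl = 0.25; W sinα = 29.4
Slice 3: Δl = 2.2/cos16.6° = 2.296 m; N'_3 = 240·cos16.6° − 54·2.296 = 106.0; c'Δl = 0.23; W sinα = 68.6
Slice 4: Δl = 3.0/cos29.5° = 3.447 m; N'_4 = 260·cos29.5° − 17·3.447 = 167.7; c'Δl = 0.34; W sinα = 128.0
Slice 5: Δl = 3.0/cos47.0° = 4.399 m; N'_5 = 118·cos47.0° − 16·4.399 = 10.1; c'Δl = 0.44; W sinα = 86.3
Σc'Δl = 1.5 kN/m; ΣN' = 663.7 kN/m; ΣW sinα = 295.8 kN/m
Resisting = 1.5 + 663.7·tan35.3° = 1.5 + 469.9 = 471.5 kN/m
FS = 471.5 / 295.8 = 1.594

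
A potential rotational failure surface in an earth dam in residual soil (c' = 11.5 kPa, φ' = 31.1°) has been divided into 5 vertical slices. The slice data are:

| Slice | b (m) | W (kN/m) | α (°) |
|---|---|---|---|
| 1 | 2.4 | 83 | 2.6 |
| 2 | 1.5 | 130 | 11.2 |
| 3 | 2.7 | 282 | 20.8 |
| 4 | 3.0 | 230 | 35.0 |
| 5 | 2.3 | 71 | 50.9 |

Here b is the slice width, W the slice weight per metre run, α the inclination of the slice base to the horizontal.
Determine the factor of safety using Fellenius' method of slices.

Ordinary method of slices: FS = Σ[c'·Δl_i + (W_i cosα_i)·tanφ'] / Σ W_i sinα_i, with Δl_i = b_i / cosα_i.
Slice 1: Δl = 2.4/cos2.6° = 2.402 m; N'_1 = 83·cos2.6° = 82.9; c'Δl = 27.63; W sinα = 3.8
Slice 2: Δl = 1.5/cos11.2° = 1.529 m; N'_2 = 130·cos11.2° = 127.5; c'Δl = 17.58; W sinα = 25.3
Slice 3: Δl = 2.7/cos20.8° = 2.888 m; N'_3 = 282·cos20.8° = 263.6; c'Δl = 33.21; W sinα = 100.1
Slice 4: Δl = 3.0/cos35.0° = 3.662 m; N'_4 = 230·cos35.0° = 188.4; c'Δl = 42.12; W sinα = 131.9
Slice 5: Δl = 2.3/cos50.9° = 3.647 m; N'_5 = 71·cos50.9° = 44.8; c'Δl = 41.94; W sinα = 55.1
Σc'Δl = 162.5 kN/m; ΣN' = 707.2 kN/m; ΣW sinα = 316.2 kN/m
Resisting = 162.5 + 707.2·tan31.1° = 162.5 + 426.6 = 589.1 kN/m
FS = 589.1 / 316.2 = 1.863

FS = 1.86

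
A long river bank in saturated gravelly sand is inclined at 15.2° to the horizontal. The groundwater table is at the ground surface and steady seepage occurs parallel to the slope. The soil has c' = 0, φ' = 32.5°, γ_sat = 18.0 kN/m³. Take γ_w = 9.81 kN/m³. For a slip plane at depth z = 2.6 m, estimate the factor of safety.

With seepage parallel to the slope and the water table at the surface, the effective normal stress on the slip plane uses the buoyant unit weight γ' = γ_sat − γ_w while the driving shear stress uses γ_sat:
FS = [c' + γ' z cos²β tanφ'] / [γ_sat z sinβ cosβ]
(For c' = 0 this reduces to FS = (γ'/γ_sat)·tanφ'/tanβ.)
γ' = 18.0 − 9.81 = 8.19 kN/m³
Numerator = 0.0 + 8.19·2.6·cos²15.2°·tan32.5° = 0.0 + 8.19·2.6·0.9313·0.6371 = 12.633 kPa
Denominator = 18.0·2.6·sin15.2°·cos15.2° = 18.0·2.6·0.2622·0.9650 = 11.841 kPa
FS = 12.633 / 11.841 = 1.067

FS = 1.07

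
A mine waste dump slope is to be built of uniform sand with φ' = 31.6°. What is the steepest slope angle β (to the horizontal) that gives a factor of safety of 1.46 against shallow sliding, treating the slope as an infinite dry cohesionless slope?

For an infinite dry cohesionless slope FS = tanφ'/tanβ, so tanβ = tanφ' / FS.
tanβ = tan31.6° / 1.46 = 0.6152 / 1.46 = 0.4214
β = arctan(0.4214) = 22.85°

β = 22.8°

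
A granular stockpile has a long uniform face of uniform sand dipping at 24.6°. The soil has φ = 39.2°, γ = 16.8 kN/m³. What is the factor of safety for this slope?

FS = 1.78

For a dry cohesionless infinite slope the factor of safety is FS = tanφ / tanβ.
FS = tan39.2° / tan24.6° = 0.8156 / 0.4578 = 1.781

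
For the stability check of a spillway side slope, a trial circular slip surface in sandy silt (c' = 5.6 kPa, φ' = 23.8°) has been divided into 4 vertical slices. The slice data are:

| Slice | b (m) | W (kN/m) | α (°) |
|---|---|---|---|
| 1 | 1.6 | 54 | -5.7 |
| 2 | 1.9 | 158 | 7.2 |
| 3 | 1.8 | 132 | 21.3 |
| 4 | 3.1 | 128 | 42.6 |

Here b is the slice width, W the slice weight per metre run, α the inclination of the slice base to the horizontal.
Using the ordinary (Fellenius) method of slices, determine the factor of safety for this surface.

FS = 1.63

Ordinary method of slices: FS = Σ[c'·Δl_i + (W_i cosα_i)·tanφ'] / Σ W_i sinα_i, with Δl_i = b_i / cosα_i.
Slice 1: Δl = 1.6/cos(-5.7°) = 1.608 m; N'_1 = 54·cos(-5.7°) = 53.7; c'Δl = 9.00; W sinα = -5.4
Slice 2: Δl = 1.9/cos7.2° = 1.915 m; N'_2 = 158·cos7.2° = 156.8; c'Δl = 10.72; W sinα = 19.8
Slice 3: Δl = 1.8/cos21.3° = 1.932 m; N'_3 = 132·cos21.3° = 123.0; c'Δl = 10.82; W sinα = 47.9
Slice 4: Δl = 3.1/cos42.6° = 4.211 m; N'_4 = 128·cos42.6° = 94.2; c'Δl = 23.58; W sinα = 86.6
Σc'Δl = 54.1 kN/m; ΣN' = 427.7 kN/m; ΣW sinα = 149.0 kN/m
Resisting = 54.1 + 427.7·tan23.8° = 54.1 + 188.6 = 242.8 kN/m
FS = 242.8 / 149.0 = 1.629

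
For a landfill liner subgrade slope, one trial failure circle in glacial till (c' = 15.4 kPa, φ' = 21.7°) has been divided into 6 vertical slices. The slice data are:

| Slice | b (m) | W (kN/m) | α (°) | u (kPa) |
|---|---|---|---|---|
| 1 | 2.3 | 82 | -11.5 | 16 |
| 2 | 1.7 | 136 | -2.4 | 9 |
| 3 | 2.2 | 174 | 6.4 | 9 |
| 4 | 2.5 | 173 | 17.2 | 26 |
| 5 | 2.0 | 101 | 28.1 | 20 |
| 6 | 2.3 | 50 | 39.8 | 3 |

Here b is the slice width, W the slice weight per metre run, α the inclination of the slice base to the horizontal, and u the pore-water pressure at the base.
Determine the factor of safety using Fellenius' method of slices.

Ordinary method of slices: FS = Σ[c'·Δl_i + (W_i cosα_i − u_i·Δl_i)·tanφ'] / Σ W_i sinα_i, with Δl_i = b_i / cosα_i.
Slice 1: Δl = 2.3/cos(-11.5°) = 2.347 m; N'_1 = 82·cos(-11.5°) − 16·2.347 = 42.8; c'Δl = 36.15; W sinα = -16.3
Slice 2: Δl = 1.7/cos(-2.4°) = 1.701 m; N'_2 = 136·cos(-2.4°) − 9·1.701 = 120.6; c'Δl = 26.20; W sinα = -5.7
Slice 3: Δl = 2.2/cos6.4° = 2.214 m; N'_3 = 174·cos6.4° − 9·2.214 = 153.0; c'Δl = 34.09; W sinα = 19.4
Slice 4: Δl = 2.5/cos17.2° = 2.617 m; N'_4 = 173·cos17.2° − 26·2.617 = 97.2; c'Δl = 40.30; W sinα = 51.2
Slice 5: Δl = 2.0/cos28.1° = 2.267 m; N'_5 = 101·cos28.1° − 20·2.267 = 43.7; c'Δl = 34.92; W sinα = 47.6
Slice 6: Δl = 2.3/cos39.8° = 2.994 m; N'_6 = 50·cos39.8° − 3·2.994 = 29.4; c'Δl = 46.10; W sinα = 32.0
Σc'Δl = 217.8 kN/m; ΣN' = 486.8 kN/m; ΣW sinα = 128.1 kN/m
Resisting = 217.8 + 486.8·tan21.7° = 217.8 + 193.7 = 411.5 kN/m
FS = 411.5 / 128.1 = 3.212

FS = 3.21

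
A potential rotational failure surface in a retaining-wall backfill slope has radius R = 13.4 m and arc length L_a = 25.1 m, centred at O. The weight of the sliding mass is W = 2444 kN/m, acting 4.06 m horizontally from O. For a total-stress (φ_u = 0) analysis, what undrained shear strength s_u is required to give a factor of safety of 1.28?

s_u = 37.8 kPa

FS = s_u·L_a·R / (W·d), so s_u = FS·W·d / (L_a·R).
s_u = 1.28·2444·4.06 / (25.10·13.4) = 12701.0 / 336.34 = 37.76 kPa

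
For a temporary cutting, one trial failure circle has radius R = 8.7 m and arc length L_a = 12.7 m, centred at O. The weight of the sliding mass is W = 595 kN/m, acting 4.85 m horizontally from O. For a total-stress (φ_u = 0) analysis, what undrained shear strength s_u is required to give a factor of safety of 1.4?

s_u = 36.6 kPa

FS = s_u·L_a·R / (W·d), so s_u = FS·W·d / (L_a·R).
s_u = 1.4·595·4.85 / (12.70·8.7) = 4040.0 / 110.49 = 36.56 kPa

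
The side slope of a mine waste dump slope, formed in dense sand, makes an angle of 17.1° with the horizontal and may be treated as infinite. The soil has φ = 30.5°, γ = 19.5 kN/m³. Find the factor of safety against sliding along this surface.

FS = 1.91

For a dry cohesionless infinite slope the factor of safety is FS = tanφ / tanβ.
FS = tan30.5° / tan17.1° = 0.5890 / 0.3076 = 1.915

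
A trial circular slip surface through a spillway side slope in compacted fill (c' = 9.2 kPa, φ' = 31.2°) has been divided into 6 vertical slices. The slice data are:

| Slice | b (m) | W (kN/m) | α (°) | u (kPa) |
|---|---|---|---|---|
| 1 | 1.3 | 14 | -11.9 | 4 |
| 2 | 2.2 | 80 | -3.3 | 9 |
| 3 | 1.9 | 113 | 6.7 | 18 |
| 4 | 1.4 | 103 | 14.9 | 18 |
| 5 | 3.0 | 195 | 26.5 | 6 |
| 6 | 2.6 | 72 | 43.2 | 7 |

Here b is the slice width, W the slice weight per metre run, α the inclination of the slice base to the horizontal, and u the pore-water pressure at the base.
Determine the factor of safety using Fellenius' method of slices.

Ordinary method of slices: FS = Σ[c'·Δl_i + (W_i cosα_i − u_i·Δl_i)·tanφ'] / Σ W_i sinα_i, with Δl_i = b_i / cosα_i.
Slice 1: Δl = 1.3/cos(-11.9°) = 1.329 m; N'_1 = 14·cos(-11.9°) − 4·1.329 = 8.4; c'Δl = 12.22; W sinα = -2.9
Slice 2: Δl = 2.2/cos(-3.3°) = 2.204 m; N'_2 = 80·cos(-3.3°) − 9·2.204 = 60.0; c'Δl = 20.27; W sinα = -4.6
Slice 3: Δl = 1.9/cos6.7° = 1.913 m; N'_3 = 113·cos6.7° − 18·1.913 = 77.8; c'Δl = 17.60; W sinα = 13.2
Slice 4: Δl = 1.4/cos14.9° = 1.449 m; N'_4 = 103·cos14.9° − 18·1.449 = 73.5; c'Δl = 13.33; W sinα = 26.5
Slice 5: Δl = 3.0/cos26.5° = 3.352 m; N'_5 = 195·cos26.5° − 6·3.352 = 154.4; c'Δl = 30.84; W sinα = 87.0
Slice 6: Δl = 2.6/cos43.2° = 3.567 m; N'_6 = 72·cos43.2° − 7·3.567 = 27.5; c'Δl = 32.81; W sinα = 49.3
Σc'Δl = 127.1 kN/m; ΣN' = 401.6 kN/m; ΣW sinα = 168.5 kN/m
Resisting = 127.1 + 401.6·tan31.2° = 127.1 + 243.2 = 370.3 kN/m
FS = 370.3 / 168.5 = 2.198

FS = 2.20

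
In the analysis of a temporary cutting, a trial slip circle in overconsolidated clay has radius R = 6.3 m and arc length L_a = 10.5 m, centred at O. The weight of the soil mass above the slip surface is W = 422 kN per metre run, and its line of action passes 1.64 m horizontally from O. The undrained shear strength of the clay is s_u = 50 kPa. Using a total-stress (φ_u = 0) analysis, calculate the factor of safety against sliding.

FS = 4.78

Taking moments about the centre O, the resisting moment is provided by the undrained shear strength acting along the arc:
M_R = s_u·L_a·R = 50·10.50·6.3 = 3307.5 kN·m/m
M_D = W·d = 422·1.64 = 692.1 kN·m/m
FS = M_R / M_D = 3307.5 / 692.1 = 4.779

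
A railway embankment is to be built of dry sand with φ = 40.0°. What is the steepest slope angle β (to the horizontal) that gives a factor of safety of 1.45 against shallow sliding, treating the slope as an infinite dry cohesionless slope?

β = 30.1°

For an infinite dry cohesionless slope FS = tanφ/tanβ, so tanβ = tanφ / FS.
tanβ = tan40.0° / 1.45 = 0.8391 / 1.45 = 0.5787
β = arctan(0.5787) = 30.06°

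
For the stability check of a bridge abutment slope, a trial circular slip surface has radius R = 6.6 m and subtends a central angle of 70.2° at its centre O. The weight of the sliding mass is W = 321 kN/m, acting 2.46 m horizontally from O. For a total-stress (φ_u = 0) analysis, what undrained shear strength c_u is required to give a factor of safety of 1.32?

c_u = 19.5 kPa

FS = c_u·L_a·R / (W·d), so c_u = FS·W·d / (L_a·R).
Arc length L_a = R·θ = 6.6·(70.2°·π/180) = 6.6·1.2252 = 8.09 m
c_u = 1.32·321·2.46 / (8.09·6.6) = 1042.4 / 53.37 = 19.53 kPa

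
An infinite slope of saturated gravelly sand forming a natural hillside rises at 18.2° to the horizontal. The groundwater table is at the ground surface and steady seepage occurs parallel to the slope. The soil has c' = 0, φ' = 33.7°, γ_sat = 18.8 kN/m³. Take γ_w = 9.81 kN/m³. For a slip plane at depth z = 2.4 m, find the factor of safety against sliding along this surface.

With seepage parallel to the slope and the water table at the surface, the effective normal stress on the slip plane uses the buoyant unit weight γ' = γ_sat − γ_w while the driving shear stress uses γ_sat:
FS = [c' + γ' z cos²β tanφ'] / [γ_sat z sinβ cosβ]
(For c' = 0 this reduces to FS = (γ'/γ_sat)·tanφ'/tanβ.)
γ' = 18.8 − 9.81 = 8.99 kN/m³
Numerator = 0.0 + 8.99·2.4·cos²18.2°·tan33.7° = 0.0 + 8.99·2.4·0.9024·0.6669 = 12.986 kPa
Denominator = 18.8·2.4·sin18.2°·cos18.2° = 18.8·2.4·0.3123·0.9500 = 13.388 kPa
FS = 12.986 / 13.388 = 0.970

FS = 0.97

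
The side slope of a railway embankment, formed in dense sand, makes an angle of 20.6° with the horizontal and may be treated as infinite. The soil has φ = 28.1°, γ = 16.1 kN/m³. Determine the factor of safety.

For a dry cohesionless infinite slope the factor of safety is FS = tanφ / tanβ.
FS = tan28.1° / tan20.6° = 0.5340 / 0.3759 = 1.421

FS = 1.42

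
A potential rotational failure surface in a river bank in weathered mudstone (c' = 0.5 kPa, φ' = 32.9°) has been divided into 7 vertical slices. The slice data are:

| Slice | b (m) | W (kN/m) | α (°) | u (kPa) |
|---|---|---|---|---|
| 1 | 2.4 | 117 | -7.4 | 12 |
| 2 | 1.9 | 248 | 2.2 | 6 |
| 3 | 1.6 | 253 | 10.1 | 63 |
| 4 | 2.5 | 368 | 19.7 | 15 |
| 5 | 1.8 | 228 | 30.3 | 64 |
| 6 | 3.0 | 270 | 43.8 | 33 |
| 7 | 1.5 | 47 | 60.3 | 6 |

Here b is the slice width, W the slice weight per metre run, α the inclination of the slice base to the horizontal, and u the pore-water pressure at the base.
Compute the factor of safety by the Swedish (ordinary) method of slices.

FS = 1.17

Ordinary method of slices: FS = Σ[c'·Δl_i + (W_i cosα_i − u_i·Δl_i)·tanφ'] / Σ W_i sinα_i, with Δl_i = b_i / cosα_i.
Slice 1: Δl = 2.4/cos(-7.4°) = 2.420 m; N'_1 = 117·cos(-7.4°) − 12·2.420 = 87.0; c'Δl = 1.21; W sinα = -15.1
Slice 2: Δl = 1.9/cos2.2° = 1.901 m; N'_2 = 248·cos2.2° − 6·1.901 = 236.4; c'Δl = 0.95; W sinα = 9.5
Slice 3: Δl = 1.6/cos10.1° = 1.625 m; N'_3 = 253·cos10.1° − 63·1.625 = 146.7; c'Δl = 0.81; W sinα = 44.4
Slice 4: Δl = 2.5/cos19.7° = 2.655 m; N'_4 = 368·cos19.7° − 15·2.655 = 306.6; c'Δl = 1.33; W sinα = 124.1
Slice 5: Δl = 1.8/cos30.3° = 2.085 m; N'_5 = 228·cos30.3° − 64·2.085 = 63.4; c'Δl = 1.04; W sinα = 115.0
Slice 6: Δl = 3.0/cos43.8° = 4.157 m; N'_6 = 270·cos43.8° − 33·4.157 = 57.7; c'Δl = 2.08; W sinα = 186.9
Slice 7: Δl = 1.5/cos60.3° = 3.027 m; N'_7 = 47·cos60.3° − 6·3.027 = 5.1; c'Δl = 1.51; W sinα = 40.8
Σc'Δl = 8.9 kN/m; ΣN' = 903.0 kN/m; ΣW sinα = 505.6 kN/m
Resisting = 8.9 + 903.0·tan32.9° = 8.9 + 584.2 = 593.1 kN/m
FS = 593.1 / 505.6 = 1.173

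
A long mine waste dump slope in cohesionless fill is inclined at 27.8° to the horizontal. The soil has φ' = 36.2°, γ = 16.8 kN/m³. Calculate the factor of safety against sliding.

For a dry cohesionless infinite slope the factor of safety is FS = tanφ' / tanβ.
FS = tan36.2° / tan27.8° = 0.7319 / 0.5272 = 1.388

FS = 1.39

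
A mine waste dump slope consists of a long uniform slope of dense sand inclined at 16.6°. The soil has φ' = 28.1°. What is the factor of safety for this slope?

FS = 1.79

For a dry cohesionless infinite slope the factor of safety is FS = tanφ' / tanβ.
FS = tan28.1° / tan16.6° = 0.5340 / 0.2981 = 1.791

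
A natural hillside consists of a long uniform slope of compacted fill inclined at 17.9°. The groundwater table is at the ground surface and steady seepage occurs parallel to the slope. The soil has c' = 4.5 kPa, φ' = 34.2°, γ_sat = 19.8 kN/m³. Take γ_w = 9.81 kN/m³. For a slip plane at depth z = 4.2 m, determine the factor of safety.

FS = 1.25

With seepage parallel to the slope and the water table at the surface, the effective normal stress on the slip plane uses the buoyant unit weight γ' = γ_sat − γ_w while the driving shear stress uses γ_sat:
FS = [c' + γ' z cos²β tanφ'] / [γ_sat z sinβ cosβ]
γ' = 19.8 − 9.81 = 9.99 kN/m³
Numerator = 4.5 + 9.99·4.2·cos²17.9°·tan34.2° = 4.5 + 9.99·4.2·0.9055·0.6796 = 30.321 kPa
Denominator = 19.8·4.2·sin17.9°·cos17.9° = 19.8·4.2·0.3074·0.9516 = 24.323 kPa
FS = 30.321 / 24.323 = 1.247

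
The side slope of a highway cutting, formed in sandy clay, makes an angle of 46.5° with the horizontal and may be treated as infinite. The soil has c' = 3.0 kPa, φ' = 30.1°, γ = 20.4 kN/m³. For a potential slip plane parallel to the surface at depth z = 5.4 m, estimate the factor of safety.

For an infinite slope with a slip plane parallel to the surface (no pore pressure): FS = [c' + γz cos²β tanφ'] / [γz sinβ cosβ].
γz = 20.4·5.4 = 110.16 kN/m²
Numerator = 3.0 + 110.16·cos²46.5°·tan30.1° = 3.0 + 110.16·0.4738·0.5797 = 33.258 kPa
Denominator = 110.16·sin46.5°·cos46.5° = 110.16·0.7254·0.6884 = 55.005 kPa
FS = 33.258 / 55.005 = 0.605

FS = 0.60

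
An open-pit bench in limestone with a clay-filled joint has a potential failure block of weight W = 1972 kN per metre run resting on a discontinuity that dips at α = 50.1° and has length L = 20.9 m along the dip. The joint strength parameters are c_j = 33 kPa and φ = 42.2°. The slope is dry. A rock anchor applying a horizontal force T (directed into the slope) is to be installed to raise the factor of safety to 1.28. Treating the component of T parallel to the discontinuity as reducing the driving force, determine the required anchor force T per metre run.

T = 66 kN/m

Resolving forces along and normal to the sliding plane, with the horizontal anchor force T adding T·sinα to the effective normal force and T·cosα acting up the plane against the driving force:
FS = [c_jL + (W cosα + T sinα) tanφ] / [W sinα − T cosα]
Without the anchor: N' = 1264.9 kN/m, driving T_d = 1512.8 kN/m, resisting R = 33·20.9 + 1264.9·tan42.2° = 1836.7 kN/m, FS = 1.21.
Setting FS = 1.28 and solving for T:
1.28·(1512.8 − T cos50.1°) = 1836.7 + T sin50.1°·tan42.2°
T·(sin50.1°·tan42.2° + 1.28·cos50.1°) = 1.28·1512.8 − 1836.7
T·(0.7672·0.9067 + 1.28·0.6414) = 1936.4 − 1836.7 = 99.8
T·1.5167 = 99.8
T = 65.8 kN/m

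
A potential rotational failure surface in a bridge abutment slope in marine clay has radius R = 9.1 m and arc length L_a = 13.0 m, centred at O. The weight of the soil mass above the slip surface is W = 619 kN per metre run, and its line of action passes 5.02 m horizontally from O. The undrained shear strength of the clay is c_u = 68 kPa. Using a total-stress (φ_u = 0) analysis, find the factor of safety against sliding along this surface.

FS = 2.59

Taking moments about the centre O, the resisting moment is provided by the undrained shear strength acting along the arc:
M_R = c_u·L_a·R = 68·13.00·9.1 = 8044.4 kN·m/m
M_D = W·d = 619·5.02 = 3107.4 kN·m/m
FS = M_R / M_D = 8044.4 / 3107.4 = 2.589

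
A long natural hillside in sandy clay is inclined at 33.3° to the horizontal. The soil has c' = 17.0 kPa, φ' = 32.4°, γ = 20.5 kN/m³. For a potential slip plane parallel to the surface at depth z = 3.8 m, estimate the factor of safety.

For an infinite slope with a slip plane parallel to the surface (no pore pressure): FS = [c' + γz cos²β tanφ'] / [γz sinβ cosβ].
γz = 20.5·3.8 = 77.90 kN/m²
Numerator = 17.0 + 77.90·cos²33.3°·tan32.4° = 17.0 + 77.90·0.6986·0.6346 = 51.535 kPa
Denominator = 77.90·sin33.3°·cos33.3° = 77.90·0.5490·0.8358 = 35.747 kPa
FS = 51.535 / 35.747 = 1.442

FS = 1.44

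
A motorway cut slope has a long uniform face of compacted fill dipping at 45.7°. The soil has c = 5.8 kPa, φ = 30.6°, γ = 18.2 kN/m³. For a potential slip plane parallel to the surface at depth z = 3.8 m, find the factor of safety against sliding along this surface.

For an infinite slope with a slip plane parallel to the surface (no pore pressure): FS = [c + γz cos²β tanφ] / [γz sinβ cosβ].
γz = 18.2·3.8 = 69.16 kN/m²
Numerator = 5.8 + 69.16·cos²45.7°·tan30.6° = 5.8 + 69.16·0.4878·0.5914 = 25.751 kPa
Denominator = 69.16·sin45.7°·cos45.7° = 69.16·0.7157·0.6984 = 34.570 kPa
FS = 25.751 / 34.570 = 0.745

FS = 0.74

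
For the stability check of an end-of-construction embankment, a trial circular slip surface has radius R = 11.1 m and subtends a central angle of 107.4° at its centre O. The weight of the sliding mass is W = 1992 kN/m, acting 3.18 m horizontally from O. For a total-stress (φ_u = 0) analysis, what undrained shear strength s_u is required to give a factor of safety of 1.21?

s_u = 33.2 kPa

FS = s_u·L_a·R / (W·d), so s_u = FS·W·d / (L_a·R).
Arc length L_a = R·θ = 11.1·(107.4°·π/180) = 11.1·1.8745 = 20.81 m
s_u = 1.21·1992·3.18 / (20.81·11.1) = 7664.8 / 230.96 = 33.19 kPa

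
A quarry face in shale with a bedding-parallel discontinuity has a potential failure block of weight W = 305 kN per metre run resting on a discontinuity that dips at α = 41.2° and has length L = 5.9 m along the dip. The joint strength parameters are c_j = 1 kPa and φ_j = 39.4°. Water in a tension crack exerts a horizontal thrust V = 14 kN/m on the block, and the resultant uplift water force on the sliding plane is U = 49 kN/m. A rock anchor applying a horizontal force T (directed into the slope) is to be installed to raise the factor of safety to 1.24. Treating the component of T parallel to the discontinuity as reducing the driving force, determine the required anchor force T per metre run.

T = 78 kN/m

Resolving forces along and normal to the sliding plane, with the horizontal anchor force T adding T·sinα to the effective normal force and T·cosα acting up the plane against the driving force:
FS = [c_jL + (W cosα − U − V sinα + T sinα) tanφ_j] / [W sinα + V cosα − T cosα]
Without the anchor: N' = 171.3 kN/m, driving T_d = 211.4 kN/m, resisting R = 1·5.9 + 171.3·tan39.4° = 146.6 kN/m, FS = 0.69.
Setting FS = 1.24 and solving for T:
1.24·(211.4 − T cos41.2°) = 146.6 + T sin41.2°·tan39.4°
T·(sin41.2°·tan39.4° + 1.24·cos41.2°) = 1.24·211.4 − 146.6
T·(0.6587·0.8214 + 1.24·0.7524) = 262.2 − 146.6 = 115.6
T·1.4740 = 115.6
T = 78.4 kN/m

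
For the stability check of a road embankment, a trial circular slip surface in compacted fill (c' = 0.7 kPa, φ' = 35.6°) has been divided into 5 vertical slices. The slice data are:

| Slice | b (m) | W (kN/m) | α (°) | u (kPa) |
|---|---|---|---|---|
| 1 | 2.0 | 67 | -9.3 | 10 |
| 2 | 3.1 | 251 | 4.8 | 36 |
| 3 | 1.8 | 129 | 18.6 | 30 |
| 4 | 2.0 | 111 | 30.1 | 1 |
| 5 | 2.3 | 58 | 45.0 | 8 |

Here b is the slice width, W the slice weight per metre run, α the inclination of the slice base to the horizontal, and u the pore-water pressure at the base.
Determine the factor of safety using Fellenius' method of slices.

Ordinary method of slices: FS = Σ[c'·Δl_i + (W_i cosα_i − u_i·Δl_i)·tanφ'] / Σ W_i sinα_i, with Δl_i = b_i / cosα_i.
Slice 1: Δl = 2.0/cos(-9.3°) = 2.027 m; N'_1 = 67·cos(-9.3°) − 10·2.027 = 45.9; c'Δl = 1.42; W sinα = -10.8
Slice 2: Δl = 3.1/cos4.8° = 3.111 m; N'_2 = 251·cos4.8° − 36·3.111 = 138.1; c'Δl = 2.18; W sinα = 21.0
Slice 3: Δl = 1.8/cos18.6° = 1.899 m; N'_3 = 129·cos18.6° − 30·1.899 = 65.3; c'Δl = 1.33; W sinα = 41.1
Slice 4: Δl = 2.0/cos30.1° = 2.312 m; N'_4 = 111·cos30.1° − 1·2.312 = 93.7; c'Δl = 1.62; W sinα = 55.7
Slice 5: Δl = 2.3/cos45.0° = 3.253 m; N'_5 = 58·cos45.0° − 8·3.253 = 15.0; c'Δl = 2.28; W sinα = 41.0
Σc'Δl = 8.8 kN/m; ΣN' = 358.0 kN/m; ΣW sinα = 148.0 kN/m
Resisting = 8.8 + 358.0·tan35.6° = 8.8 + 256.3 = 265.1 kN/m
FS = 265.1 / 148.0 = 1.791

FS = 1.79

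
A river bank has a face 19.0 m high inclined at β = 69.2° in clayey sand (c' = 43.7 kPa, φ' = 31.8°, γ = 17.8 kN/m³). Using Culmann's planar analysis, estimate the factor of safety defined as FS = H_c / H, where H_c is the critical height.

FS = 2.00

H_c = (4c'/γ) · sinβ cosφ' / [1 − cos(β − φ')]
    = (4·43.7/17.8) · sin69.2°·cos31.8° / [1 − cos37.4°]
    = 9.820 · 0.7945 / 0.2056 = 37.95 m
FS = H_c / H = 37.95 / 19.0 = 1.997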